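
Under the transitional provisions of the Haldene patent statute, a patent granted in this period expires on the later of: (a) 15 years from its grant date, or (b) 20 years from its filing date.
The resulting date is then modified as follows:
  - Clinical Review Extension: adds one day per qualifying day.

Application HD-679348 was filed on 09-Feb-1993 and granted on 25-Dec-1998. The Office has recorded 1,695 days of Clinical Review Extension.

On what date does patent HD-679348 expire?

2018-08-16

(a) grant + 15 years → 25 December 2013.
(b) filing + 20 years → 9 February 2013.
Later of the two: 25 December 2013.
Clinical Review Extension: +1695 days → 16 August 2018.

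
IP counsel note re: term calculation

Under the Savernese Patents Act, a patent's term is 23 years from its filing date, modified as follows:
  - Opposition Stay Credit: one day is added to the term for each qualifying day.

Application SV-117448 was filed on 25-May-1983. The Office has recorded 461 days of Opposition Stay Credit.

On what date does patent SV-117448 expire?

2007-08-29

Base term: filing date + 23 years → 25 May 2006.
Opposition Stay Credit: +461 days → 29 August 2007.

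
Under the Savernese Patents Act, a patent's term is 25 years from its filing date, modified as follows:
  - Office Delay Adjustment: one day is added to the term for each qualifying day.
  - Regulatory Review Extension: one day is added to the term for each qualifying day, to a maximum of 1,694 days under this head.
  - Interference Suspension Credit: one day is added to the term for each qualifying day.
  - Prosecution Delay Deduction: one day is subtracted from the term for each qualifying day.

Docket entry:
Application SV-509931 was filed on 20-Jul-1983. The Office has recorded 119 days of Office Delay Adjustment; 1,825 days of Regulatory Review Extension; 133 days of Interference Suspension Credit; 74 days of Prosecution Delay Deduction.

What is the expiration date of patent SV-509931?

Base term: filing date + 25 years → 20 July 2008.
Office Delay Adjustment: +119 days → 16 November 2008.
Regulatory Review Extension: 1825 days claimed exceeds the 1694-day cap, so +1694 days → 7 July 2013.
Interference Suspension Credit: +133 days → 17 November 2013.
Prosecution Delay Deduction: −74 days → 4 September 2013.

2013-09-04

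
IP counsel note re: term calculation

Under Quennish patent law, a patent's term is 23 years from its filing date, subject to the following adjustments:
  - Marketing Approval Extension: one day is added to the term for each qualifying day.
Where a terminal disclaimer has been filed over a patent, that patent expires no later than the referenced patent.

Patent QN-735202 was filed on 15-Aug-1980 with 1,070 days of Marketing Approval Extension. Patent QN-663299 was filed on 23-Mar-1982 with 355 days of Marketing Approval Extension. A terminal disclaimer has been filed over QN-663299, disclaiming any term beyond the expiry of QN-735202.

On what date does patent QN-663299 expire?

March 13, 2006

Natural term of QN-663299:
  Base: filing + 23 years → 23 March 2005.
  Marketing Approval Extension: +355 days → 13 March 2006.
Expiry of referenced patent QN-735202:
  Base: filing + 23 years → 15 August 2003.
  Marketing Approval Extension: +1070 days → 20 July 2006.
Terminal disclaimer: QN-663299 expires on the earlier of 13 March 2006 and 20 July 2006.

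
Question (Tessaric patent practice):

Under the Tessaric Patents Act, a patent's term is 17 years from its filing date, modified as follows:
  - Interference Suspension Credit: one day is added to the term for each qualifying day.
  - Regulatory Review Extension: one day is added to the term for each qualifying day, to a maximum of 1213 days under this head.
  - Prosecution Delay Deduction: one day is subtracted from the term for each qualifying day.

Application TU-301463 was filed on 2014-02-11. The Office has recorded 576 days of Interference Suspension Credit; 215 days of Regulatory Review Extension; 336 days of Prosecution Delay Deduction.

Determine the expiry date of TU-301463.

2032-05-11

Base term: filing date + 17 years → 11 February 2031.
Interference Suspension Credit: +576 days → 9 September 2032.
Regulatory Review Extension: 215 days (within the 1213-day cap) → +215 days → 12 April 2033.
Prosecution Delay Deduction: −336 days → 11 May 2032.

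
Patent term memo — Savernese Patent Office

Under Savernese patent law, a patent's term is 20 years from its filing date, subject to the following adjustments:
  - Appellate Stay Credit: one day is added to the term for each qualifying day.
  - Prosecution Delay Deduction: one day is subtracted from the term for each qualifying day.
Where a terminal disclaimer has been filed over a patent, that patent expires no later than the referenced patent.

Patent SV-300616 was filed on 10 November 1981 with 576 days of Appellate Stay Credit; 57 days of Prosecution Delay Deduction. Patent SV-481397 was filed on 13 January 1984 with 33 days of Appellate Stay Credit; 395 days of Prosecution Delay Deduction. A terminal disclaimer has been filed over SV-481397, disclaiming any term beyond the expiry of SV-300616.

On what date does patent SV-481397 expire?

January 16, 2003

Natural term of SV-481397:
  Base: filing + 20 years → 13 January 2004.
  Appellate Stay Credit: +33 days → 15 February 2004.
  Prosecution Delay Deduction: −395 days → 16 January 2003.
Expiry of referenced patent SV-300616:
  Base: filing + 20 years → 10 November 2001.
  Appellate Stay Credit: +576 days → 9 June 2003.
  Prosecution Delay Deduction: −57 days → 13 April 2003.
Terminal disclaimer: SV-481397 expires on the earlier of 16 January 2003 and 13 April 2003.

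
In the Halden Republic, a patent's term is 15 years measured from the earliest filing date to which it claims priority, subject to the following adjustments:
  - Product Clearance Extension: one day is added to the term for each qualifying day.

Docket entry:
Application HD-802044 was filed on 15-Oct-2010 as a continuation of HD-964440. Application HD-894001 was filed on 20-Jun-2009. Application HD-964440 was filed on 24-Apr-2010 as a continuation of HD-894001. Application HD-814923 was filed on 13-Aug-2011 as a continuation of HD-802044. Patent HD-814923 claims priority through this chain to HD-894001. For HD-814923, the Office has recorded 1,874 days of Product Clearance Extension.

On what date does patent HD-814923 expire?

Earliest priority filing: 20 June 2009.
Base term: 20 June 2009 + 15 years → 20 June 2024.
Product Clearance Extension: +1874 days → 7 August 2029.

August 7, 2029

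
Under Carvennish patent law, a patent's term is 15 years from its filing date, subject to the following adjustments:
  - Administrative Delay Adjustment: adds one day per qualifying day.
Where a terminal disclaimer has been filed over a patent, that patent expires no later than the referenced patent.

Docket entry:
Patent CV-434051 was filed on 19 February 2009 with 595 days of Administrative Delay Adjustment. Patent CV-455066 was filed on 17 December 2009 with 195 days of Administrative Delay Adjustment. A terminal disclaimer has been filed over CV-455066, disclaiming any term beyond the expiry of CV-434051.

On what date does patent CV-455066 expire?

Natural term of CV-455066:
  Base: filing + 15 years → 17 December 2024.
  Administrative Delay Adjustment: +195 days → 30 June 2025.
Expiry of referenced patent CV-434051:
  Base: filing + 15 years → 19 February 2024.
  Administrative Delay Adjustment: +595 days → 6 October 2025.
Terminal disclaimer: CV-455066 expires on the earlier of 30 June 2025 and 6 October 2025.

June 30, 2025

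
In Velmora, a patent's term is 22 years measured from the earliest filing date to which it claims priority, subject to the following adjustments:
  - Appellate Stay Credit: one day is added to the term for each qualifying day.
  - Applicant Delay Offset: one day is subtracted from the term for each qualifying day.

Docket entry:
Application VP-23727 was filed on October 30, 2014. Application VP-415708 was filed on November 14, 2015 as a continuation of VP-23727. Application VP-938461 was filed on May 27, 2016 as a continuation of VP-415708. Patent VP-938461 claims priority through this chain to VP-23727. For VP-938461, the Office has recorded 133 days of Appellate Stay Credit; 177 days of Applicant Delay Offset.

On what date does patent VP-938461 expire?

2036-09-16

Earliest priority filing: 30 October 2014.
Base term: 30 October 2014 + 22 years → 30 October 2036.
Appellate Stay Credit: +133 days → 12 March 2037.
Applicant Delay Offset: −177 days → 16 September 2036.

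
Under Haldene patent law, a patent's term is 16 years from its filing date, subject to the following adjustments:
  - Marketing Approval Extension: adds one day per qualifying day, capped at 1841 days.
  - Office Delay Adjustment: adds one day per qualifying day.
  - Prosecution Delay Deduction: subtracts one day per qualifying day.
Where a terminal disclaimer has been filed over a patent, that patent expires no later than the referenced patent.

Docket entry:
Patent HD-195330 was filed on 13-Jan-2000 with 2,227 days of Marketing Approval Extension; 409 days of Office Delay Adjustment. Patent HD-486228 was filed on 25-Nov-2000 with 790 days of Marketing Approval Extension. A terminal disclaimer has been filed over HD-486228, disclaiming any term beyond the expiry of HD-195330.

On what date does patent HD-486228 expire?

2019-01-24

Natural term of HD-486228:
  Base: filing + 16 years → 25 November 2016.
  Marketing Approval Extension: 790 days (within the 1841-day cap) → +790 days → 24 January 2019.
Expiry of referenced patent HD-195330:
  Base: filing + 16 years → 13 January 2016.
  Marketing Approval Extension: 2227 days claimed exceeds the 1841-day cap, so +1841 days → 27 January 2021.
  Office Delay Adjustment: +409 days → 12 March 2022.
Terminal disclaimer: HD-486228 expires on the earlier of 24 January 2019 and 12 March 2022.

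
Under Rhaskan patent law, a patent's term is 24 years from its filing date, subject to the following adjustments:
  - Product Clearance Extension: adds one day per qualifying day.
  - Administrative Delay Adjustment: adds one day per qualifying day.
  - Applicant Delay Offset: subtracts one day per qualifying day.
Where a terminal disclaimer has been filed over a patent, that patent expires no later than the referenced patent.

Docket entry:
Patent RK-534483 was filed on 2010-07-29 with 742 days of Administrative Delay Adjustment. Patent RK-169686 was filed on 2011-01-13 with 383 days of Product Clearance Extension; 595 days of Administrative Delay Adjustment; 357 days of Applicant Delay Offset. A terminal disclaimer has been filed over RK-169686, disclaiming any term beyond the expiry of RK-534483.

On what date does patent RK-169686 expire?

August 9, 2036

Natural term of RK-169686:
  Base: filing + 24 years → 13 January 2035.
  Product Clearance Extension: +383 days → 31 January 2036.
  Administrative Delay Adjustment: +595 days → 17 September 2037.
  Applicant Delay Offset: −357 days → 25 September 2036.
Expiry of referenced patent RK-534483:
  Base: filing + 24 years → 29 July 2034.
  Administrative Delay Adjustment: +742 days → 9 August 2036.
Terminal disclaimer: RK-169686 expires on the earlier of 25 September 2036 and 9 August 2036.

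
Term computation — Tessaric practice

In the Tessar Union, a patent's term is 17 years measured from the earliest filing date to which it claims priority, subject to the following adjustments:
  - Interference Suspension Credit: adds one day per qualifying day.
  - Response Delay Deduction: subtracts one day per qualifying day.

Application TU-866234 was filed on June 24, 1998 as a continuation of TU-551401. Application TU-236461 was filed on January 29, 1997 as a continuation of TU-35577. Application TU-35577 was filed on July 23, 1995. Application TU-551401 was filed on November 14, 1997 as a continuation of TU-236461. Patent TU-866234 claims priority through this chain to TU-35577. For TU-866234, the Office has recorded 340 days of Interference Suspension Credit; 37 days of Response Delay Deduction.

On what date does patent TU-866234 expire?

Earliest priority filing: 23 July 1995.
Base term: 23 July 1995 + 17 years → 23 July 2012.
Interference Suspension Credit: +340 days → 28 June 2013.
Response Delay Deduction: −37 days → 22 May 2013.

2013-05-22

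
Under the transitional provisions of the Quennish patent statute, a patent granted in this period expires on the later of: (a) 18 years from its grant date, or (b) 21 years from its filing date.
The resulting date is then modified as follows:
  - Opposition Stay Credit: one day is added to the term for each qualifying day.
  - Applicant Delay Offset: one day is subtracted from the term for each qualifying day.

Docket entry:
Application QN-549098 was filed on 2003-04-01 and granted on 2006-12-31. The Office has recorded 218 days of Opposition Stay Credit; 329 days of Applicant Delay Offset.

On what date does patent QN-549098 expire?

(a) grant + 18 years → 31 December 2024.
(b) filing + 21 years → 1 April 2024.
Later of the two: 31 December 2024.
Opposition Stay Credit: +218 days → 6 August 2025.
Applicant Delay Offset: −329 days → 11 September 2024.

September 11, 2024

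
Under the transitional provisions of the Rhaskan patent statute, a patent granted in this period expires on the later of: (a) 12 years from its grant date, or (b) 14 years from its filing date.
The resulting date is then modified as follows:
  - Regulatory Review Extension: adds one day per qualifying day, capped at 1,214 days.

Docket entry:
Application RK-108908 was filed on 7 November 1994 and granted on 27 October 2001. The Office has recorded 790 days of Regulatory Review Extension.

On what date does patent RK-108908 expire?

2015-12-26

(a) grant + 12 years → 27 October 2013.
(b) filing + 14 years → 7 November 2008.
Later of the two: 27 October 2013.
Regulatory Review Extension: 790 days (within the 1214-day cap) → +790 days → 26 December 2015.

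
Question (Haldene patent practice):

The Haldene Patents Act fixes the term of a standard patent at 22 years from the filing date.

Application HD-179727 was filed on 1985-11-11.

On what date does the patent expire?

Filing date + 22 years → 11 November 2007.

November 11, 2007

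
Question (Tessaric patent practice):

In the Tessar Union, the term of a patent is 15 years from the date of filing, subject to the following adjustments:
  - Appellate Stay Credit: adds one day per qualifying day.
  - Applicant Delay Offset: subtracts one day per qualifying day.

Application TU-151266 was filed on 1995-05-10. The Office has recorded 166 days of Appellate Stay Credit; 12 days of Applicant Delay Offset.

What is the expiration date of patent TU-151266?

Base term: filing date + 15 years → 10 May 2010.
Appellate Stay Credit: +166 days → 23 October 2010.
Applicant Delay Offset: −12 days → 11 October 2010.

2010-10-11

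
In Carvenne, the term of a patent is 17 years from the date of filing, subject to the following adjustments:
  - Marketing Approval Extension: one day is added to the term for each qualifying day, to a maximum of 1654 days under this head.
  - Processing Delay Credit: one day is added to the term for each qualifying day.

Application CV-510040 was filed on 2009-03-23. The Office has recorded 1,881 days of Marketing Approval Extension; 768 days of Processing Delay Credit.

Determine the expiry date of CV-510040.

2032-11-08

Base term: filing date + 17 years → 23 March 2026.
Marketing Approval Extension: 1881 days claimed exceeds the 1654-day cap, so +1654 days → 2 October 2030.
Processing Delay Credit: +768 days → 8 November 2032.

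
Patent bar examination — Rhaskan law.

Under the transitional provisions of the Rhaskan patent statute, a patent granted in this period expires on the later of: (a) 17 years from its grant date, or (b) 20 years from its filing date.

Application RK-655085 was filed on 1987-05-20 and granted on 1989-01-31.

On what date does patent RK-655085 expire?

(a) grant + 17 years → 31 January 2006.
(b) filing + 20 years → 20 May 2007.
Later of the two: 20 May 2007.

2007-05-20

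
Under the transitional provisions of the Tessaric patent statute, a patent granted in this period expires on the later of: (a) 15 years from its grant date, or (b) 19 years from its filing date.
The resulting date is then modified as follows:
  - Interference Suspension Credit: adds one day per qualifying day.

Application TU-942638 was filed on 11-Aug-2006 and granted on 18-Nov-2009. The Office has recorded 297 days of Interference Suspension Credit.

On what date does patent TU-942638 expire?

June 4, 2026

(a) grant + 15 years → 18 November 2024.
(b) filing + 19 years → 11 August 2025.
Later of the two: 11 August 2025.
Interference Suspension Credit: +297 days → 4 June 2026.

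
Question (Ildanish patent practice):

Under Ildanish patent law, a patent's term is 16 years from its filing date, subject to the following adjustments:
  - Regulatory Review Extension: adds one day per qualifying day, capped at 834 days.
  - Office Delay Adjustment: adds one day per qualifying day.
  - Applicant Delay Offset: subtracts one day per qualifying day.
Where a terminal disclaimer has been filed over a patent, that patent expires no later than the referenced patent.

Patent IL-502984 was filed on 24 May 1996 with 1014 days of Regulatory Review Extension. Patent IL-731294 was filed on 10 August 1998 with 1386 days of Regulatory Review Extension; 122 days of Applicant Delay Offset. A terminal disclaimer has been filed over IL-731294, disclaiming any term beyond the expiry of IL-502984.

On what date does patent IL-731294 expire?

Natural term of IL-731294:
  Base: filing + 16 years → 10 August 2014.
  Regulatory Review Extension: 1386 days claimed exceeds the 834-day cap, so +834 days → 21 November 2016.
  Applicant Delay Offset: −122 days → 22 July 2016.
Expiry of referenced patent IL-502984:
  Base: filing + 16 years → 24 May 2012.
  Regulatory Review Extension: 1014 days claimed exceeds the 834-day cap, so +834 days → 5 September 2014.
Terminal disclaimer: IL-731294 expires on the earlier of 22 July 2016 and 5 September 2014.

2014-09-05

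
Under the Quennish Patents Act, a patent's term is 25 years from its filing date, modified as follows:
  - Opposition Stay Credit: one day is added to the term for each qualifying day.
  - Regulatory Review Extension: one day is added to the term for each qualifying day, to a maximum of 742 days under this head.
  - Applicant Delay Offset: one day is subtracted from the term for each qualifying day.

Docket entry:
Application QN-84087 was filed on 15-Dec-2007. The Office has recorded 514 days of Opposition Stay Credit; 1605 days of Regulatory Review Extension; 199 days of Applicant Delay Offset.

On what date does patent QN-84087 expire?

November 7, 2035

Base term: filing date + 25 years → 15 December 2032.
Opposition Stay Credit: +514 days → 13 May 2034.
Regulatory Review Extension: 1605 days claimed exceeds the 742-day cap, so +742 days → 24 May 2036.
Applicant Delay Offset: −199 days → 7 November 2035.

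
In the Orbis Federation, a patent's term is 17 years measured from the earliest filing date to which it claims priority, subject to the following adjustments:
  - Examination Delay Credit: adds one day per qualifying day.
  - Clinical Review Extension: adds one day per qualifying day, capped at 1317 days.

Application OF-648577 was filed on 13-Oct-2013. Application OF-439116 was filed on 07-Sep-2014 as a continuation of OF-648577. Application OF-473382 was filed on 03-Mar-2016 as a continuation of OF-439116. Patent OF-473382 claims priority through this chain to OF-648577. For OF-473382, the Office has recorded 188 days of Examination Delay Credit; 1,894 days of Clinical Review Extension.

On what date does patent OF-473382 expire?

November 26, 2034

Earliest priority filing: 13 October 2013.
Base term: 13 October 2013 + 17 years → 13 October 2030.
Examination Delay Credit: +188 days → 19 April 2031.
Clinical Review Extension: 1894 days claimed exceeds the 1317-day cap, so +1317 days → 26 November 2034.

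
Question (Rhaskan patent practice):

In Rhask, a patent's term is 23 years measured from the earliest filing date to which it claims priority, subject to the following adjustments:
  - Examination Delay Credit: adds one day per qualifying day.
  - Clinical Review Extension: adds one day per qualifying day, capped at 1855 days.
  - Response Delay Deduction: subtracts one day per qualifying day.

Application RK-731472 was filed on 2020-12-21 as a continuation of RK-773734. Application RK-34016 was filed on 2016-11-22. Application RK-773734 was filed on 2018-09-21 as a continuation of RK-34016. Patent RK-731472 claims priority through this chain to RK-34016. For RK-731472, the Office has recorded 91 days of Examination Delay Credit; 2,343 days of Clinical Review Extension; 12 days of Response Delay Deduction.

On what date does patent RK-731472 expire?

Earliest priority filing: 22 November 2016.
Base term: 22 November 2016 + 23 years → 22 November 2039.
Examination Delay Credit: +91 days → 21 February 2040.
Clinical Review Extension: 2343 days claimed exceeds the 1855-day cap, so +1855 days → 21 March 2045.
Response Delay Deduction: −12 days → 9 March 2045.

2045-03-09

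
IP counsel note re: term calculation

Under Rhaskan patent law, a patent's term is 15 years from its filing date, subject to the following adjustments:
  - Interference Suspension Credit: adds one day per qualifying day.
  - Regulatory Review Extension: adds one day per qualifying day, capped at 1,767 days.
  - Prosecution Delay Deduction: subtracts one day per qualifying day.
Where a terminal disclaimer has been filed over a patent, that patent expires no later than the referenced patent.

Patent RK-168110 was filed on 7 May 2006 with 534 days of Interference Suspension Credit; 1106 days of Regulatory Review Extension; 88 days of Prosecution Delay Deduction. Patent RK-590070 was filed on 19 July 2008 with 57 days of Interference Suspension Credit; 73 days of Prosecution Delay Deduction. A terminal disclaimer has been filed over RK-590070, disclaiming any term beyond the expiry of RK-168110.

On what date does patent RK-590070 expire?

Natural term of RK-590070:
  Base: filing + 15 years → 19 July 2023.
  Interference Suspension Credit: +57 days → 14 September 2023.
  Prosecution Delay Deduction: −73 days → 3 July 2023.
Expiry of referenced patent RK-168110:
  Base: filing + 15 years → 7 May 2021.
  Interference Suspension Credit: +534 days → 23 October 2022.
  Regulatory Review Extension: 1106 days (within the 1767-day cap) → +1106 days → 2 November 2025.
  Prosecution Delay Deduction: −88 days → 6 August 2025.
Terminal disclaimer: RK-590070 expires on the earlier of 3 July 2023 and 6 August 2025.

2023-07-03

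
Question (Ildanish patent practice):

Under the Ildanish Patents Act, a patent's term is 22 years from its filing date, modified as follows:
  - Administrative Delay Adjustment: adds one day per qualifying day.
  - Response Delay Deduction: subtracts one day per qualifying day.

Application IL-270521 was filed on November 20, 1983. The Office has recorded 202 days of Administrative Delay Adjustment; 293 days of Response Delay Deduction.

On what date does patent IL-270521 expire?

Base term: filing date + 22 years → 20 November 2005.
Administrative Delay Adjustment: +202 days → 10 June 2006.
Response Delay Deduction: −293 days → 21 August 2005.

2005-08-21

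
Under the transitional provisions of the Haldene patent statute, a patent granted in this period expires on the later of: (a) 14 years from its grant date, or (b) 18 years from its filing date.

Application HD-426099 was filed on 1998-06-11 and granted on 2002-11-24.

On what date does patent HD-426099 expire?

(a) grant + 14 years → 24 November 2016.
(b) filing + 18 years → 11 June 2016.
Later of the two: 24 November 2016.

November 24, 2016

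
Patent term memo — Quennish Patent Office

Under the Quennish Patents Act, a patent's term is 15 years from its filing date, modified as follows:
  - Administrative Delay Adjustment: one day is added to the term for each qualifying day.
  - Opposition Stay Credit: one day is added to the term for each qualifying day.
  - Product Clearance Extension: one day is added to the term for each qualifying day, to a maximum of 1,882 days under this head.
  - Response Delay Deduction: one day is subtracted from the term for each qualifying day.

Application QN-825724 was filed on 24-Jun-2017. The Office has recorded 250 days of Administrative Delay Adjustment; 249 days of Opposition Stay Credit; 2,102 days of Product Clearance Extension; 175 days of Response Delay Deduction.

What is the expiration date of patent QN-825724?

Base term: filing date + 15 years → 24 June 2032.
Administrative Delay Adjustment: +250 days → 1 March 2033.
Opposition Stay Credit: +249 days → 5 November 2033.
Product Clearance Extension: 2102 days claimed exceeds the 1882-day cap, so +1882 days → 31 December 2038.
Response Delay Deduction: −175 days → 9 July 2038.

July 9, 2038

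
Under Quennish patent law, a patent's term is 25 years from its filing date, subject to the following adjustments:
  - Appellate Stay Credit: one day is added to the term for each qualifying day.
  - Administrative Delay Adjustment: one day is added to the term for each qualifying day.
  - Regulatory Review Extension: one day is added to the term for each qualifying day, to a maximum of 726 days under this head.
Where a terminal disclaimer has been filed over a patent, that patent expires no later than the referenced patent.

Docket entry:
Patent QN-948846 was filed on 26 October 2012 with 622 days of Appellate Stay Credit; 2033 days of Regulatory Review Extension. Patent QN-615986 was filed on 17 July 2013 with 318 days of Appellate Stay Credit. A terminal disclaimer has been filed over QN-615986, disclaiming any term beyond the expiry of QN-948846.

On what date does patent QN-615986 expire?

May 31, 2039

Natural term of QN-615986:
  Base: filing + 25 years → 17 July 2038.
  Appellate Stay Credit: +318 days → 31 May 2039.
Expiry of referenced patent QN-948846:
  Base: filing + 25 years → 26 October 2037.
  Appellate Stay Credit: +622 days → 10 July 2039.
  Regulatory Review Extension: 2033 days claimed exceeds the 726-day cap, so +726 days → 5 July 2041.
Terminal disclaimer: QN-615986 expires on the earlier of 31 May 2039 and 5 July 2041.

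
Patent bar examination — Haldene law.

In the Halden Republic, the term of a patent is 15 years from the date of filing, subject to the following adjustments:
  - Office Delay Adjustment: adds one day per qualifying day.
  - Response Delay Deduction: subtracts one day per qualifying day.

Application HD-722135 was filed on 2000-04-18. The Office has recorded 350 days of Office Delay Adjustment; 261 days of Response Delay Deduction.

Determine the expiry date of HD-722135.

July 16, 2015

Base term: filing date + 15 years → 18 April 2015.
Office Delay Adjustment: +350 days → 2 April 2016.
Response Delay Deduction: −261 days → 16 July 2015.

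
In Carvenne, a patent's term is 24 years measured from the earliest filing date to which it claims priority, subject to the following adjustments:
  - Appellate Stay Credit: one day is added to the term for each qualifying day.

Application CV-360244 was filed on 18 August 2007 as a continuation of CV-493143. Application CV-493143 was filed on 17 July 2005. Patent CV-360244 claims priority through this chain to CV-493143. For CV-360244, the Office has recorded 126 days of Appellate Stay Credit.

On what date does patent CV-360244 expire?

November 20, 2029

Earliest priority filing: 17 July 2005.
Base term: 17 July 2005 + 24 years → 17 July 2029.
Appellate Stay Credit: +126 days → 20 November 2029.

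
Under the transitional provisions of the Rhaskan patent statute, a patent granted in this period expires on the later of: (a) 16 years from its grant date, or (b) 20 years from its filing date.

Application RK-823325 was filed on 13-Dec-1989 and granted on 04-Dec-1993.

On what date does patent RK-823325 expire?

December 13, 2009

(a) grant + 16 years → 4 December 2009.
(b) filing + 20 years → 13 December 2009.
Later of the two: 13 December 2009.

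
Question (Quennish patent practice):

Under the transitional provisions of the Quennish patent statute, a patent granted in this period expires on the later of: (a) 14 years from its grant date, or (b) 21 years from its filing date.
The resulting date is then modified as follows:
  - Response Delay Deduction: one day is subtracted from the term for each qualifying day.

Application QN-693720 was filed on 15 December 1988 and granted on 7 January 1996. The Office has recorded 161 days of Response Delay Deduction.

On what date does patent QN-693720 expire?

July 30, 2009

(a) grant + 14 years → 7 January 2010.
(b) filing + 21 years → 15 December 2009.
Later of the two: 7 January 2010.
Response Delay Deduction: −161 days → 30 July 2009.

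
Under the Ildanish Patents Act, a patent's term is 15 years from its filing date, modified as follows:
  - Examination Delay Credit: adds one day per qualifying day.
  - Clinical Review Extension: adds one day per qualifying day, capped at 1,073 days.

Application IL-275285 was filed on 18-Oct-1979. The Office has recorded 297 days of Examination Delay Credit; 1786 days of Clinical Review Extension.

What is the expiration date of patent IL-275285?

1998-07-19

Base term: filing date + 15 years → 18 October 1994.
Examination Delay Credit: +297 days → 11 August 1995.
Clinical Review Extension: 1786 days claimed exceeds the 1073-day cap, so +1073 days → 19 July 1998.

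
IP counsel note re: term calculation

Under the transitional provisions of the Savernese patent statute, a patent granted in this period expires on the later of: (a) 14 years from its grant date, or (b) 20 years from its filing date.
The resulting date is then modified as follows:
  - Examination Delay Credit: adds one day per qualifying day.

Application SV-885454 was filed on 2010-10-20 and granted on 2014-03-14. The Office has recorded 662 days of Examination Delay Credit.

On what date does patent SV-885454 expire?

2032-08-12

(a) grant + 14 years → 14 March 2028.
(b) filing + 20 years → 20 October 2030.
Later of the two: 20 October 2030.
Examination Delay Credit: +662 days → 12 August 2032.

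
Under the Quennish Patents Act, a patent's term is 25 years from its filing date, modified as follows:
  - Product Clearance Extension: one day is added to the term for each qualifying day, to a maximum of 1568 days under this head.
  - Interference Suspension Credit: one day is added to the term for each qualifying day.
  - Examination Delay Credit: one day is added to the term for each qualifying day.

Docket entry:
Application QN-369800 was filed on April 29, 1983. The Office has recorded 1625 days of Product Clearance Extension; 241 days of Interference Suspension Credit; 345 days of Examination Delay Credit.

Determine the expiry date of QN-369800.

2014-03-23

Base term: filing date + 25 years → 29 April 2008.
Product Clearance Extension: 1625 days claimed exceeds the 1568-day cap, so +1568 days → 14 August 2012.
Interference Suspension Credit: +241 days → 12 April 2013.
Examination Delay Credit: +345 days → 23 March 2014.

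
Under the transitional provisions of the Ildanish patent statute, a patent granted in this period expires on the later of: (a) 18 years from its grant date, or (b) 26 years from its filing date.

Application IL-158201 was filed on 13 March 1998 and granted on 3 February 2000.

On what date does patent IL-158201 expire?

(a) grant + 18 years → 3 February 2018.
(b) filing + 26 years → 13 March 2024.
Later of the two: 13 March 2024.

March 13, 2024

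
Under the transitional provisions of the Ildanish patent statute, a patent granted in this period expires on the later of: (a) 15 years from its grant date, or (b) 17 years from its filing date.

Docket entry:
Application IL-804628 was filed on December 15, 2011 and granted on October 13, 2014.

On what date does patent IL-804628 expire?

2029-10-13

(a) grant + 15 years → 13 October 2029.
(b) filing + 17 years → 15 December 2028.
Later of the two: 13 October 2029.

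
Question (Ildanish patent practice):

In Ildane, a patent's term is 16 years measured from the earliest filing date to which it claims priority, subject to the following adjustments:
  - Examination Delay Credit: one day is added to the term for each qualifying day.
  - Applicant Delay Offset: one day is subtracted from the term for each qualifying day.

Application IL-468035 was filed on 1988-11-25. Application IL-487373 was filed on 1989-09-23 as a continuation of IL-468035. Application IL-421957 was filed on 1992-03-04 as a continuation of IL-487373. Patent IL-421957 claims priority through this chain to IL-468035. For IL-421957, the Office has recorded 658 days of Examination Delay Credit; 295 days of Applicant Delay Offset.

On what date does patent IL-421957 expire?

November 23, 2005

Earliest priority filing: 25 November 1988.
Base term: 25 November 1988 + 16 years → 25 November 2004.
Examination Delay Credit: +658 days → 14 September 2006.
Applicant Delay Offset: −295 days → 23 November 2005.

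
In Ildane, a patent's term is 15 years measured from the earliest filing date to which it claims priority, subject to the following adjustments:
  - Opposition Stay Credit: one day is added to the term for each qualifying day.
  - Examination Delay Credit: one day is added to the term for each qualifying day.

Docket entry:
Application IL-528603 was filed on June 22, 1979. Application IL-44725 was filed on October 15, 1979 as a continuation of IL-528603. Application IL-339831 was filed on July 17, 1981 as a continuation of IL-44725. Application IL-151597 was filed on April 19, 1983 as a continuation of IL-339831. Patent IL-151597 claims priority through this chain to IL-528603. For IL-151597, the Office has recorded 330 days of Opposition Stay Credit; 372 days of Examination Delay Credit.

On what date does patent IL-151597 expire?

May 24, 1996

Earliest priority filing: 22 June 1979.
Base term: 22 June 1979 + 15 years → 22 June 1994.
Opposition Stay Credit: +330 days → 18 May 1995.
Examination Delay Credit: +372 days → 24 May 1996.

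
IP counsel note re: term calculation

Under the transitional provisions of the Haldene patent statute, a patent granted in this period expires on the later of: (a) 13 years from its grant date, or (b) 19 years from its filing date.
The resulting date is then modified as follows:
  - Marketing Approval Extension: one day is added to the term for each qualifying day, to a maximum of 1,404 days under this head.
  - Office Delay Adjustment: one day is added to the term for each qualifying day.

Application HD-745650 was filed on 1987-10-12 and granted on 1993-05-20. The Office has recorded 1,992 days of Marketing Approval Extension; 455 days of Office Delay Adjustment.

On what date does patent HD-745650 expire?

(a) grant + 13 years → 20 May 2006.
(b) filing + 19 years → 12 October 2006.
Later of the two: 12 October 2006.
Marketing Approval Extension: 1992 days claimed exceeds the 1404-day cap, so +1404 days → 16 August 2010.
Office Delay Adjustment: +455 days → 14 November 2011.

2011-11-14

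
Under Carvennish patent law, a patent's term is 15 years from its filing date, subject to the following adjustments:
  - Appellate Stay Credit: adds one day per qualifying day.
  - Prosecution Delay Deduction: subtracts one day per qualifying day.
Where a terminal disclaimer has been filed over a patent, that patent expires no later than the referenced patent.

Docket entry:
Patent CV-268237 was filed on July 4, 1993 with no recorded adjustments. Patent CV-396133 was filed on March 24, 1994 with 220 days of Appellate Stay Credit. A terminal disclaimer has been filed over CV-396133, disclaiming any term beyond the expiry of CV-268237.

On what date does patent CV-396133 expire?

Natural term of CV-396133:
  Base: filing + 15 years → 24 March 2009.
  Appellate Stay Credit: +220 days → 30 October 2009.
Expiry of referenced patent CV-268237:
  Base: filing + 15 years → 4 July 2008.
Terminal disclaimer: CV-396133 expires on the earlier of 30 October 2009 and 4 July 2008.

July 4, 2008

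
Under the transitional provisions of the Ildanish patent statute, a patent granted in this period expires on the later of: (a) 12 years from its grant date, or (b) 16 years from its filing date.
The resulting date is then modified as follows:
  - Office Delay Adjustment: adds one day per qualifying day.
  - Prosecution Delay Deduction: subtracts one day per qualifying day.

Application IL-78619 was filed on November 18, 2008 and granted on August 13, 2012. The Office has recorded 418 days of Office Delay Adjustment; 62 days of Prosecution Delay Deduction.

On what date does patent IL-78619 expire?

November 9, 2025

(a) grant + 12 years → 13 August 2024.
(b) filing + 16 years → 18 November 2024.
Later of the two: 18 November 2024.
Office Delay Adjustment: +418 days → 10 January 2026.
Prosecution Delay Deduction: −62 days → 9 November 2025.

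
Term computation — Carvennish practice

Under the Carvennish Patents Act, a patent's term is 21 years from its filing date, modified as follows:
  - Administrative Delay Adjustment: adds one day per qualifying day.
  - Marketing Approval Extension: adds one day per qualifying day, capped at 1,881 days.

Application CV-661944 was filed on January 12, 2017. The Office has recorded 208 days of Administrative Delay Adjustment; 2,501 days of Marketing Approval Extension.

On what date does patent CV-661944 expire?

Base term: filing date + 21 years → 12 January 2038.
Administrative Delay Adjustment: +208 days → 8 August 2038.
Marketing Approval Extension: 2501 days claimed exceeds the 1881-day cap, so +1881 days → 2 October 2043.

2043-10-02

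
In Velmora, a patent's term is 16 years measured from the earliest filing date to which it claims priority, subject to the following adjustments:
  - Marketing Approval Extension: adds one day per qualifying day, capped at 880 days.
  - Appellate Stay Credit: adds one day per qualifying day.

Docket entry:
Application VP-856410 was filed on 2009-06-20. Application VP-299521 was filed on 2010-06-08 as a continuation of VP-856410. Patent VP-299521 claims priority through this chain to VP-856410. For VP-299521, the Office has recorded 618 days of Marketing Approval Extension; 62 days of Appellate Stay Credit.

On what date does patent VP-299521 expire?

2027-05-01

Earliest priority filing: 20 June 2009.
Base term: 20 June 2009 + 16 years → 20 June 2025.
Marketing Approval Extension: 618 days (within the 880-day cap) → +618 days → 28 February 2027.
Appellate Stay Credit: +62 days → 1 May 2027.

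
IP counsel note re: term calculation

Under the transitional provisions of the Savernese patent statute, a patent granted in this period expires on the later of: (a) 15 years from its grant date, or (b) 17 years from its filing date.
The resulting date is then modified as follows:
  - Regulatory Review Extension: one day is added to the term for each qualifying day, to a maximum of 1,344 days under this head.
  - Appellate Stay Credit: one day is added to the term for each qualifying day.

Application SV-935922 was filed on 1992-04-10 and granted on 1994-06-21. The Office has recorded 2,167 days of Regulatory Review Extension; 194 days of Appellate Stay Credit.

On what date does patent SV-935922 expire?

2013-09-06

(a) grant + 15 years → 21 June 2009.
(b) filing + 17 years → 10 April 2009.
Later of the two: 21 June 2009.
Regulatory Review Extension: 2167 days claimed exceeds the 1344-day cap, so +1344 days → 24 February 2013.
Appellate Stay Credit: +194 days → 6 September 2013.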